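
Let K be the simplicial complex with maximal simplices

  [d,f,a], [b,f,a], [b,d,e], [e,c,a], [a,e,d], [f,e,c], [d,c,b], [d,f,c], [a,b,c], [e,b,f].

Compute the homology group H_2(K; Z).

H_2 ≅ 0.

K has 6 vertices, 15 edges, 10 triangles.
rank ∂_2 = 10, rank ∂_3 = 0 ⇒ b_2 = 10 − 10 − 0 = 0. So H_2 = 0.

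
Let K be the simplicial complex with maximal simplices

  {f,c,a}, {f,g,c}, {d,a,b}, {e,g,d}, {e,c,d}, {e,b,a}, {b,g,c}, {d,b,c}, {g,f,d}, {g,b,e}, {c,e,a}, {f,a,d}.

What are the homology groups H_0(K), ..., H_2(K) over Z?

H_0 ≅ Z,  H_1 ≅ Z/2,  H_2 = 0.

K has 7 vertices, 18 edges, 12 triangles.
rank ∂_0 = 0, rank ∂_1 = 6 ⇒ b_0 = 7 − 0 − 6 = 1; all invariant factors of ∂_1 are 1 so no torsion. So H_0 = Z.
rank ∂_1 = 6, rank ∂_2 = 12 ⇒ b_1 = 18 − 6 − 12 = 0; ∂_2 has invariant factor(s) [2] giving torsion. So H_1 = Z/2.
rank ∂_2 = 12, rank ∂_3 = 0 ⇒ b_2 = 12 − 12 − 0 = 0. So H_2 = 0.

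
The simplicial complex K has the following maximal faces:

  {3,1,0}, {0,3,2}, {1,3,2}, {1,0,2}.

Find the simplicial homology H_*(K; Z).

Take the total order 0 < 1 < 2 < 3 on the vertex set. Then K (dimension 2) consists of the simplices:

  0-simplices (4): [0], [1], [2], [3]
  1-simplices (6): [0,1], [0,2], [0,3], [1,2], [1,3], [2,3]
  2-simplices (4): [0,1,2], [0,1,3], [0,2,3], [1,2,3]

so the chain groups are C_0 ≅ Z^4, C_1 ≅ Z^6, C_2 ≅ Z^4.

The boundary map ∂_1: C_1 → C_0 is given by ∂[p,q] = [q] − [p]. For instance
  ∂[0,2] = [2] − [0].
This gives a 4×6 integer matrix of rank 3; reducing to Smith normal form yields diagonal entries (1,1,1).

Boundary ∂_2: C_2 → C_1 acts by ∂[p,q,r] = [q,r] − [p,r] + [p,q]. For instance
  ∂[0,1,3] = [1,3] − [0,3] + [0,1],
  ∂[0,2,3] = [2,3] − [0,3] + [0,2].
The 6×4 boundary matrix has rank 3 and Smith normal form diag(1,1,1).

Reading off H_k = ker ∂_k / im ∂_{k+1}:

  H_0: rank C_0 − rank ∂_1 = 4 − 3 = 1, and the invariant factors of ∂_1 are all 1, so H_0 = Z.
  H_1: rank ker ∂_1 − rank ∂_2 = (6 − 3) − 3 = 0, and the invariant factors of ∂_2 are all 1, so H_1 = 0.
  H_2: rank ker ∂_2 − rank ∂_3 = (4 − 3) − 0 = 1, and there is no ∂_3, so H_2 = Z.

(K is a triangulation of the 2-sphere S^2.)

H_0 ≅ Z,  H_1 = 0,  H_2 ≅ Z.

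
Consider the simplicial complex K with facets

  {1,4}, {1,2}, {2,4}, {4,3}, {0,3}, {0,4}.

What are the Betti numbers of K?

b_0 = 1, b_1 = 2.

Take the total order 0 < 1 < 2 < 3 < 4 on the vertex set. Then K (dimension 1) consists of the simplices:

  0-simplices (5): [0], [1], [2], [3], [4]
  1-simplices (6): [0,3], [0,4], [1,2], [1,4], [2,4], [3,4]

so the chain groups are C_0 ≅ Z^5, C_1 ≅ Z^6.

Boundary ∂_1: C_1 → C_0 is given by ∂[p,q] = [q] − [p].
This gives a 5×6 integer matrix of rank 4; reducing to Smith normal form yields diagonal entries (1,1,1,1).

Now H_k = ker ∂_k / im ∂_{k+1}, so:

  H_0: rank C_0 − rank ∂_1 = 5 − 4 = 1, and the invariant factors of ∂_1 are all 1, so H_0 ≅ Z.
  H_1: rank ker ∂_1 − rank ∂_2 = (6 − 4) − 0 = 2, and there is no ∂_2, so H_1 ≅ Z^2.

Hence the Betti numbers are b_0 = 1, b_1 = 2.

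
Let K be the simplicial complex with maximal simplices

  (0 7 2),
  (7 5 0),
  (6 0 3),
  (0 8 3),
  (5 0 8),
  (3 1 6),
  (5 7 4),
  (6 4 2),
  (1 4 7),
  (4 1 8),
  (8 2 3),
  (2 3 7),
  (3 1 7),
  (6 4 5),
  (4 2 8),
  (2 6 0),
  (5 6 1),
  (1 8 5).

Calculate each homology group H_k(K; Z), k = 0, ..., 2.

H_0 ≅ Z,  H_1 ≅ Z × Z/2,  H_2 = 0.

Fix the vertex order 0 < 1 < 2 < 3 < 4 < 5 < 6 < 7 < 8 and write every simplex with vertices in increasing order. Then dim K = 2 and the simplices of K are:

  0-simplices (9): [0], [1], [2], [3], [4], [5], [6], [7], [8]
  1-simplices (27): (27 of them)
  2-simplices (18): [0,2,6], [0,2,7], [0,3,6], [0,3,8], [0,5,7], [0,5,8], [1,3,6], [1,3,7], [1,4,7], [1,4,8], [1,5,6], [1,5,8], [2,3,7], [2,3,8], [2,4,6], [2,4,8], [4,5,6], [4,5,7]

giving chain groups C_0 ≅ Z^9, C_1 ≅ Z^27, C_2 ≅ Z^18.

∂_1: C_1 → C_0 is given by ∂[p,q] = [q] − [p]. For instance
  ∂[5,7] = [7] − [5].
As a 9×27 matrix over Z this has rank 8, with invariant factors (1,1,1,1,1,1,1,1).

The boundary map ∂_2: C_2 → C_1 maps a triangle to the signed sum of its edges. For instance
  ∂[0,2,7] = [2,7] − [0,7] + [0,2],
  ∂[1,4,8] = [4,8] − [1,8] + [1,4].
As a 27×18 matrix over Z this has rank 18, with invariant factors (1,1,1,1,1,1,1,1,1,1,1,1,1,1,1,1,1,2).

Now H_k = ker ∂_k / im ∂_{k+1}, so:

  H_0: rank C_0 − rank ∂_1 = 9 − 8 = 1, and the invariant factors of ∂_1 are all 1, so H_0 ≅ Z.
  H_1: rank ker ∂_1 − rank ∂_2 = (27 − 8) − 18 = 1, and ∂_2 has invariant factor 2 > 1, so H_1 ≅ Z × Z/2.
  H_2: rank ker ∂_2 − rank ∂_3 = (18 − 18) − 0 = 0, and there is no ∂_3, so H_2 ≅ 0.

(K is a triangulation of the Klein bottle.)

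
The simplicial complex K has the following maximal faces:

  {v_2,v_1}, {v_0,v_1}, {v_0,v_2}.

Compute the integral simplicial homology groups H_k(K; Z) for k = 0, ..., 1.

H_0 = Z,  H_1 = Z.

Order the vertices as v_0 < v_1 < v_2. Listing each simplex with vertices in this order, K has dimension 1 with simplices:

  0-simplices (3): [v_0], [v_1], [v_2]
  1-simplices (3): [v_0,v_1], [v_0,v_2], [v_1,v_2]

so the chain groups are C_0 ≅ Z^3, C_1 ≅ Z^3.

The boundary map ∂_1: C_1 → C_0 maps an edge to its endpoints' difference, ∂[p,q] = q − p.
This gives a 3×3 integer matrix of rank 2; reducing to Smith normal form yields diagonal entries (1,1).

Reading off H_k = ker ∂_k / im ∂_{k+1}:

  H_0: rank C_0 − rank ∂_1 = 3 − 2 = 1, and the invariant factors of ∂_1 are all 1, so H_0 = Z.
  H_1: rank ker ∂_1 − rank ∂_2 = (3 − 2) − 0 = 1, and there is no ∂_2, so H_1 = Z.

As a check, the Euler characteristic is 3 − 3 = 0, which agrees with 1 − 1 = 0.
(K is a triangulation of the circle S^1.)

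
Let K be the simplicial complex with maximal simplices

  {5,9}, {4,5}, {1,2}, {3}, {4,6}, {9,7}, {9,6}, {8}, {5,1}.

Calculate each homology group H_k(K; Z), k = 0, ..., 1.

H_0 ≅ Z^3,  H_1 ≅ Z.

We work with the vertex ordering 1 < 2 < 3 < 4 < 5 < 6 < 7 < 8 < 9. The simplices of K, each written with vertices in increasing order, are:

  0-simplices (9): [1], [2], [3], [4], [5], [6], [7], [8], [9]
  1-simplices (7): [1,2], [1,5], [4,5], [4,6], [5,9], [6,9], [7,9]

giving chain groups C_0 ≅ Z^9, C_1 ≅ Z^7.

The boundary map ∂_1: C_1 → C_0 sends each edge [p,q] (with p < q) to q − p. For instance
  ∂[4,5] = [5] − [4].
The resulting 9×7 matrix has rank 6, and its Smith normal form has invariant factors (1,1,1,1,1,1).

Computing H_k = (kernel of ∂_k) / (image of ∂_{k+1}):

  H_0: rank C_0 − rank ∂_1 = 9 − 6 = 3, and the invariant factors of ∂_1 are all 1, so H_0 = Z^3.
  H_1: rank ker ∂_1 − rank ∂_2 = (7 − 6) − 0 = 1, and there is no ∂_2, so H_1 = Z.

As a check, the Euler characteristic is 9 − 7 = 2, which agrees with 3 − 1 = 2.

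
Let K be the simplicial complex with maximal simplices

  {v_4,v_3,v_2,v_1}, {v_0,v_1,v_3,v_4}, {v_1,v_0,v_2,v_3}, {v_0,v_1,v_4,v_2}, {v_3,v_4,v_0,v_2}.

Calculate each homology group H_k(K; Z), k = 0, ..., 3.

H_0 = Z,  H_1 = 0,  H_2 = 0,  H_3 = Z.

Fix the vertex order v_0 < v_1 < v_2 < v_3 < v_4 and write every simplex with vertices in increasing order. Then dim K = 3 and the simplices of K are:

  0-simplices (5): [v_0], [v_1], [v_2], [v_3], [v_4]
  1-simplices (10): [v_0,v_1], [v_0,v_2], [v_0,v_3], [v_0,v_4], [v_1,v_2], [v_1,v_3], [v_1,v_4], [v_2,v_3], [v_2,v_4], [v_3,v_4]
  2-simplices (10): [v_0,v_1,v_2], [v_0,v_1,v_3], [v_0,v_1,v_4], [v_0,v_2,v_3], [v_0,v_2,v_4], [v_0,v_3,v_4], [v_1,v_2,v_3], [v_1,v_2,v_4], [v_1,v_3,v_4], [v_2,v_3,v_4]
  3-simplices (5): [v_0,v_1,v_2,v_3], [v_0,v_1,v_2,v_4], [v_0,v_1,v_3,v_4], [v_0,v_2,v_3,v_4], [v_1,v_2,v_3,v_4]

Hence C_0 ≅ Z^5, C_1 ≅ Z^10, C_2 ≅ Z^10, C_3 ≅ Z^5.

The boundary map ∂_1: C_1 → C_0 sends each edge [p,q] (with p < q) to q − p. For instance
  ∂[v_1,v_2] = [v_2] − [v_1].
This gives a 5×10 integer matrix of rank 4; reducing to Smith normal form yields diagonal entries (1,1,1,1).

The boundary map ∂_2: C_2 → C_1 acts by ∂[p,q,r] = [q,r] − [p,r] + [p,q]. For instance
  ∂[v_0,v_1,v_2] = [v_1,v_2] − [v_0,v_2] + [v_0,v_1],
  ∂[v_0,v_2,v_3] = [v_2,v_3] − [v_0,v_3] + [v_0,v_2].
As a 10×10 matrix over Z this has rank 6, with invariant factors (1,1,1,1,1,1).

Boundary ∂_3: C_3 → C_2 sends each 3-simplex σ to the alternating sum Σ_i (−1)^i (σ with its i-th vertex removed). For instance
  ∂[v_1,v_2,v_3,v_4] = [v_2,v_3,v_4] − [v_1,v_3,v_4] + [v_1,v_2,v_4] − [v_1,v_2,v_3],
  ∂[v_0,v_1,v_2,v_3] = [v_1,v_2,v_3] − [v_0,v_2,v_3] + [v_0,v_1,v_3] − [v_0,v_1,v_2].
This gives a 10×5 integer matrix of rank 4; reducing to Smith normal form yields diagonal entries (1,1,1,1).

From H_k ≅ ker(∂_k) / im(∂_{k+1}) we obtain:

  H_0: rank C_0 − rank ∂_1 = 5 − 4 = 1, and the invariant factors of ∂_1 are all 1, so H_0 = Z.
  H_1: rank ker ∂_1 − rank ∂_2 = (10 − 4) − 6 = 0, and the invariant factors of ∂_2 are all 1, so H_1 = 0.
  H_2: rank ker ∂_2 − rank ∂_3 = (10 − 6) − 4 = 0, and the invariant factors of ∂_3 are all 1, so H_2 = 0.
  H_3: rank ker ∂_3 − rank ∂_4 = (5 − 4) − 0 = 1, and there is no ∂_4, so H_3 = Z.

(K is a triangulation of the 3-sphere S^3.)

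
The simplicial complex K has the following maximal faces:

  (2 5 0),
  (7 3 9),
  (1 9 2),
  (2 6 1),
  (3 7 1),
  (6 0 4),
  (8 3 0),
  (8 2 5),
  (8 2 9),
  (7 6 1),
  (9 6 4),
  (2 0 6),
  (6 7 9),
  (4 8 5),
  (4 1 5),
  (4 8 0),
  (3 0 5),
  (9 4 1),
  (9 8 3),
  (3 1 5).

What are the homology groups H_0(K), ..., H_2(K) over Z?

H_0 ≅ Z,  H_1 ≅ Z ⊕ Z_2,  H_2 = 0.

K has 10 vertices, 30 edges, 20 triangles.
rank ∂_0 = 0, rank ∂_1 = 9 ⇒ b_0 = 10 − 0 − 9 = 1; all invariant factors of ∂_1 are 1 so no torsion. So H_0 ≅ Z.
rank ∂_1 = 9, rank ∂_2 = 20 ⇒ b_1 = 30 − 9 − 20 = 1; ∂_2 has invariant factor(s) [2] giving torsion. So H_1 ≅ Z ⊕ Z_2.
rank ∂_2 = 20, rank ∂_3 = 0 ⇒ b_2 = 20 − 20 − 0 = 0. So H_2 ≅ 0.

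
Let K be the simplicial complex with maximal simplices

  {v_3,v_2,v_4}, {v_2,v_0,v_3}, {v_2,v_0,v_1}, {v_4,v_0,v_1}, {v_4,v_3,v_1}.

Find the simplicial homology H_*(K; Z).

H_0 ≅ Z,  H_1 ≅ Z,  H_2 = 0.

We work with the vertex ordering v_0 < v_1 < v_2 < v_3 < v_4. The simplices of K, each written with vertices in increasing order, are:

  0-simplices (5): [v_0], [v_1], [v_2], [v_3], [v_4]
  1-simplices (10): [v_0,v_1], [v_0,v_2], [v_0,v_3], [v_0,v_4], [v_1,v_2], [v_1,v_3], [v_1,v_4], [v_2,v_3], [v_2,v_4], [v_3,v_4]
  2-simplices (5): [v_0,v_1,v_2], [v_0,v_1,v_4], [v_0,v_2,v_3], [v_1,v_3,v_4], [v_2,v_3,v_4]

so the chain groups are C_0 ≅ Z^5, C_1 ≅ Z^10, C_2 ≅ Z^5.

Boundary ∂_1: C_1 → C_0 maps an edge to its endpoints' difference, ∂[p,q] = q − p. For instance
  ∂[v_0,v_1] = [v_1] − [v_0].
This gives a 5×10 integer matrix of rank 4; reducing to Smith normal form yields diagonal entries (1,1,1,1).

Boundary ∂_2: C_2 → C_1 acts by ∂[p,q,r] = [q,r] − [p,r] + [p,q]. For instance
  ∂[v_0,v_1,v_4] = [v_1,v_4] − [v_0,v_4] + [v_0,v_1],
  ∂[v_2,v_3,v_4] = [v_3,v_4] − [v_2,v_4] + [v_2,v_3].
The resulting 10×5 matrix has rank 5, and its Smith normal form has invariant factors (1,1,1,1,1).

From H_k ≅ ker(∂_k) / im(∂_{k+1}) we obtain:

  H_0: rank C_0 − rank ∂_1 = 5 − 4 = 1, and the invariant factors of ∂_1 are all 1, so H_0 = Z.
  H_1: rank ker ∂_1 − rank ∂_2 = (10 − 4) − 5 = 1, and the invariant factors of ∂_2 are all 1, so H_1 = Z.
  H_2: rank ker ∂_2 − rank ∂_3 = (5 − 5) − 0 = 0, and there is no ∂_3, so H_2 = 0.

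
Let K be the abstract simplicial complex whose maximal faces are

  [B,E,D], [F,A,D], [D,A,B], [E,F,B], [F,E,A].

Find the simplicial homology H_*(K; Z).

Take the total order A < B < D < E < F on the vertex set. Then K (dimension 2) consists of the simplices:

  0-simplices (5): A, B, D, E, F
  1-simplices (10): AB, AD, AE, AF, BD, BE, BF, DE, DF, EF
  2-simplices (5): ABD, ADF, AEF, BDE, BEF

giving chain groups C_0 ≅ Z^5, C_1 ≅ Z^10, C_2 ≅ Z^5.

Boundary ∂_1: C_1 → C_0 is given by ∂[p,q] = [q] − [p]. For instance
  ∂AE = E − A.
The resulting 5×10 matrix has rank 4, and its Smith normal form has invariant factors (1,1,1,1).

∂_2: C_2 → C_1 maps a triangle to the signed sum of its edges. For instance
  ∂ABD = BD − AD + AB,
  ∂BEF = EF − BF + BE.
As a 10×5 matrix over Z this has rank 5, with invariant factors (1,1,1,1,1).

Reading off H_k = ker ∂_k / im ∂_{k+1}:

  H_0: rank C_0 − rank ∂_1 = 5 − 4 = 1, and the invariant factors of ∂_1 are all 1, so H_0 = Z.
  H_1: rank ker ∂_1 − rank ∂_2 = (10 − 4) − 5 = 1, and the invariant factors of ∂_2 are all 1, so H_1 = Z.
  H_2: rank ker ∂_2 − rank ∂_3 = (5 − 5) − 0 = 0, and there is no ∂_3, so H_2 = 0.

(K is a triangulation of the Möbius band.)

H_0 = Z,  H_1 = Z,  H_2 = 0.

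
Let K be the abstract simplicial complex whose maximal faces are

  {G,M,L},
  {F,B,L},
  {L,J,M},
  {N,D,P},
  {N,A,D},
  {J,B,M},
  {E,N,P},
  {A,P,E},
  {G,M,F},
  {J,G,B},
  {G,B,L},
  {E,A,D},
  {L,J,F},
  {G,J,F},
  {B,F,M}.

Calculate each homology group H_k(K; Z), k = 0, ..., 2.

Order the vertices as A < B < D < E < F < G < J < L < M < N < P. Listing each simplex with vertices in this order, K has dimension 2 with simplices:

  0-simplices (11): A, B, D, E, F, G, J, L, M, N, P
  1-simplices (25): AD, AE, AN, AP, BF, BG, BJ, BL, BM, DE, DN, DP, EN, EP, FG, FJ, FL, FM, GJ, GL, GM, JL, JM, LM, NP
  2-simplices (15): ADE, ADN, AEP, BFL, BFM, BGJ, BGL, BJM, DNP, ENP, FGJ, FGM, FJL, GLM, JLM

Hence C_0 ≅ Z^11, C_1 ≅ Z^25, C_2 ≅ Z^15.

Boundary ∂_1: C_1 → C_0 is given by ∂[p,q] = [q] − [p]. For instance
  ∂AD = D − A.
The 11×25 boundary matrix has rank 9 and Smith normal form diag(1,1,1,1,1,1,1,1,1).

Boundary ∂_2: C_2 → C_1 maps a triangle to the signed sum of its edges. For instance
  ∂BJM = JM − BM + BJ,
  ∂BFL = FL − BL + BF.
The 25×15 boundary matrix has rank 15 and Smith normal form diag(1,1,1,1,1,1,1,1,1,1,1,1,1,1,2).

From H_k ≅ ker(∂_k) / im(∂_{k+1}) we obtain:

  H_0: rank C_0 − rank ∂_1 = 11 − 9 = 2, and the invariant factors of ∂_1 are all 1, so H_0 ≅ Z^2.
  H_1: rank ker ∂_1 − rank ∂_2 = (25 − 9) − 15 = 1, and ∂_2 has invariant factor 2 > 1, so H_1 ≅ Z × Z/2.
  H_2: rank ker ∂_2 − rank ∂_3 = (15 − 15) − 0 = 0, and there is no ∂_3, so H_2 ≅ 0.

As a check, the Euler characteristic is 11 − 25 + 15 = 1, which agrees with 2 − 1 + 0 = 1.

H_0 = Z^2,  H_1 = Z × Z/2,  H_2 = 0.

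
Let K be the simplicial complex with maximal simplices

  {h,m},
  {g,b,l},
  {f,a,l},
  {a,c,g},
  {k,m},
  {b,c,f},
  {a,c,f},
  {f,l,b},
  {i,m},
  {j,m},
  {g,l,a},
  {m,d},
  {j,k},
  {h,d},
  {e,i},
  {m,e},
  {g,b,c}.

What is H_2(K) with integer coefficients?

H_2 ≅ Z.

Order the vertices as a < b < c < d < e < f < g < h < i < j < k < l < m. Listing each simplex with vertices in this order, K has dimension 2 with simplices:

  0-simplices (13): a, b, c, d, e, f, g, h, i, j, k, l, m
  1-simplices (21): ac, af, ag, al, bc, bf, bg, bl, cf, cg, dh, dm, ei, em, fl, gl, hm, im, jk, jm, km
  2-simplices (8): acf, acg, afl, agl, bcf, bcg, bfl, bgl

so the chain groups are C_0 ≅ Z^13, C_1 ≅ Z^21, C_2 ≅ Z^8.

The boundary map ∂_1: C_1 → C_0 maps an edge to its endpoints' difference, ∂[p,q] = q − p. For instance
  ∂km = m − k.
This gives a 13×21 integer matrix of rank 11; reducing to Smith normal form yields diagonal entries (1,1,1,1,1,1,1,1,1,1,1).

The boundary map ∂_2: C_2 → C_1 maps a triangle to the signed sum of its edges. For instance
  ∂bgl = gl − bl + bg,
  ∂bfl = fl − bl + bf.
This gives a 21×8 integer matrix of rank 7; reducing to Smith normal form yields diagonal entries (1,1,1,1,1,1,1).

Reading off H_k = ker ∂_k / im ∂_{k+1}:

  H_2: rank ker ∂_2 − rank ∂_3 = (8 − 7) − 0 = 1, and there is no ∂_3, so H_2 ≅ Z.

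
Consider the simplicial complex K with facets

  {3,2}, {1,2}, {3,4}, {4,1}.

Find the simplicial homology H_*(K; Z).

Order the vertices as 1 < 2 < 3 < 4. Listing each simplex with vertices in this order, K has dimension 1 with simplices:

  0-simplices (4): [1], [2], [3], [4]
  1-simplices (4): [1,2], [1,4], [2,3], [3,4]

so the chain groups are C_0 ≅ Z^4, C_1 ≅ Z^4.

∂_1: C_1 → C_0 maps an edge to its endpoints' difference, ∂[p,q] = q − p.
This gives a 4×4 integer matrix of rank 3; reducing to Smith normal form yields diagonal entries (1,1,1).

From H_k ≅ ker(∂_k) / im(∂_{k+1}) we obtain:

  H_0: rank C_0 − rank ∂_1 = 4 − 3 = 1, and the invariant factors of ∂_1 are all 1, so H_0 = Z.
  H_1: rank ker ∂_1 − rank ∂_2 = (4 − 3) − 0 = 1, and there is no ∂_2, so H_1 = Z.

As a check, the Euler characteristic is 4 − 4 = 0, which agrees with 1 − 1 = 0.
(K is a triangulation of the circle S^1.)

H_0 ≅ Z,  H_1 ≅ Z.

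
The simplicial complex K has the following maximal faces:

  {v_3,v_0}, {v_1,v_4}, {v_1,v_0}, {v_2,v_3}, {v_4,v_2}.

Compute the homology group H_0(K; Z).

K has 5 vertices, 5 edges.
rank ∂_0 = 0, rank ∂_1 = 4 ⇒ b_0 = 5 − 0 − 4 = 1; all invariant factors of ∂_1 are 1 so no torsion. So H_0 ≅ Z.

H_0 = Z.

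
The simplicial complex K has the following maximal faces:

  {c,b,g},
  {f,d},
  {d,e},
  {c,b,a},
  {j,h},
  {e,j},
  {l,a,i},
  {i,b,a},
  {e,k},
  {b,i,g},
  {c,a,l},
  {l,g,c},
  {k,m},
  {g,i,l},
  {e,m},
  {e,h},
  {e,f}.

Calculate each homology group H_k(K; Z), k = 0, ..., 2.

H_0 ≅ Z^2,  H_1 ≅ Z^3,  H_2 ≅ Z.

Take the total order a < b < c < d < e < f < g < h < i < j < k < l < m on the vertex set. Then K (dimension 2) consists of the simplices:

  0-simplices (13): a, b, c, d, e, f, g, h, i, j, k, l, m
  1-simplices (21): ab, ac, ai, al, bc, bg, bi, cg, cl, de, df, ef, eh, ej, ek, em, gi, gl, hj, il, km
  2-simplices (8): abc, abi, acl, ail, bcg, bgi, cgl, gil

giving chain groups C_0 ≅ Z^13, C_1 ≅ Z^21, C_2 ≅ Z^8.

Boundary ∂_1: C_1 → C_0 is given by ∂[p,q] = [q] − [p]. For instance
  ∂bc = c − b.
This gives a 13×21 integer matrix of rank 11; reducing to Smith normal form yields diagonal entries (1,1,1,1,1,1,1,1,1,1,1).

The boundary map ∂_2: C_2 → C_1 acts by ∂[p,q,r] = [q,r] − [p,r] + [p,q]. For instance
  ∂gil = il − gl + gi,
  ∂acl = cl − al + ac.
The resulting 21×8 matrix has rank 7, and its Smith normal form has invariant factors (1,1,1,1,1,1,1).

From H_k ≅ ker(∂_k) / im(∂_{k+1}) we obtain:

  H_0: rank C_0 − rank ∂_1 = 13 − 11 = 2, and the invariant factors of ∂_1 are all 1, so H_0 ≅ Z^2.
  H_1: rank ker ∂_1 − rank ∂_2 = (21 − 11) − 7 = 3, and the invariant factors of ∂_2 are all 1, so H_1 ≅ Z^3.
  H_2: rank ker ∂_2 − rank ∂_3 = (8 − 7) − 0 = 1, and there is no ∂_3, so H_2 ≅ Z.

As a check, the Euler characteristic is 13 − 21 + 8 = 0, which agrees with 2 − 3 + 1 = 0.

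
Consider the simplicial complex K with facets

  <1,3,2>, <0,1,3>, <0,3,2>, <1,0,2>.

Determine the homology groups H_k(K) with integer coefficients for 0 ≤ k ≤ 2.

Fix the vertex order 0 < 1 < 2 < 3 and write every simplex with vertices in increasing order. Then dim K = 2 and the simplices of K are:

  0-simplices (4): [0], [1], [2], [3]
  1-simplices (6): [0,1], [0,2], [0,3], [1,2], [1,3], [2,3]
  2-simplices (4): [0,1,2], [0,1,3], [0,2,3], [1,2,3]

giving chain groups C_0 ≅ Z^4, C_1 ≅ Z^6, C_2 ≅ Z^4.

∂_1: C_1 → C_0 maps an edge to its endpoints' difference, ∂[p,q] = q − p.
The resulting 4×6 matrix has rank 3, and its Smith normal form has invariant factors (1,1,1).

∂_2: C_2 → C_1 maps a triangle to the signed sum of its edges. For instance
  ∂[1,2,3] = [2,3] − [1,3] + [1,2],
  ∂[0,2,3] = [2,3] − [0,3] + [0,2].
This gives a 6×4 integer matrix of rank 3; reducing to Smith normal form yields diagonal entries (1,1,1).

Now H_k = ker ∂_k / im ∂_{k+1}, so:

  H_0: rank C_0 − rank ∂_1 = 4 − 3 = 1, and the invariant factors of ∂_1 are all 1, so H_0 = Z.
  H_1: rank ker ∂_1 − rank ∂_2 = (6 − 3) − 3 = 0, and the invariant factors of ∂_2 are all 1, so H_1 = 0.
  H_2: rank ker ∂_2 − rank ∂_3 = (4 − 3) − 0 = 1, and there is no ∂_3, so H_2 = Z.

H_0 = Z,  H_1 = 0,  H_2 = Z.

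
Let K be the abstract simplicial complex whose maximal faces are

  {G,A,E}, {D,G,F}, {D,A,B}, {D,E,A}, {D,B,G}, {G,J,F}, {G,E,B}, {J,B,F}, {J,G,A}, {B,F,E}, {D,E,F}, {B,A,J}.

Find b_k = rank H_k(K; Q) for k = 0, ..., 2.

b_0 = 1, b_1 = 0, b_2 = 0.

We work with the vertex ordering A < B < D < E < F < G < J. The simplices of K, each written with vertices in increasing order, are:

  0-simplices (7): A, B, D, E, F, G, J
  1-simplices (18): AB, AD, AE, AG, AJ, BD, BE, BF, BG, BJ, DE, DF, DG, EF, EG, FG, FJ, GJ
  2-simplices (12): ABD, ABJ, ADE, AEG, AGJ, BDG, BEF, BEG, BFJ, DEF, DFG, FGJ

so the chain groups are C_0 ≅ Z^7, C_1 ≅ Z^18, C_2 ≅ Z^12.

∂_1: C_1 → C_0 sends each edge [p,q] (with p < q) to q − p. For instance
  ∂DF = F − D.
As a 7×18 matrix over Z this has rank 6, with invariant factors (1,1,1,1,1,1).

∂_2: C_2 → C_1 acts by ∂[p,q,r] = [q,r] − [p,r] + [p,q]. For instance
  ∂FGJ = GJ − FJ + FG,
  ∂ADE = DE − AE + AD.
As a 18×12 matrix over Z this has rank 12, with invariant factors (1,1,1,1,1,1,1,1,1,1,1,2).

From H_k ≅ ker(∂_k) / im(∂_{k+1}) we obtain:

  H_0: rank C_0 − rank ∂_1 = 7 − 6 = 1, and the invariant factors of ∂_1 are all 1, so H_0 ≅ Z.
  H_1: rank ker ∂_1 − rank ∂_2 = (18 − 6) − 12 = 0, and ∂_2 has invariant factor 2 > 1, so H_1 ≅ Z/2.
  H_2: rank ker ∂_2 − rank ∂_3 = (12 − 12) − 0 = 0, and there is no ∂_3, so H_2 ≅ 0.

Hence the Betti numbers are b_0 = 1, b_1 = 0, b_2 = 0.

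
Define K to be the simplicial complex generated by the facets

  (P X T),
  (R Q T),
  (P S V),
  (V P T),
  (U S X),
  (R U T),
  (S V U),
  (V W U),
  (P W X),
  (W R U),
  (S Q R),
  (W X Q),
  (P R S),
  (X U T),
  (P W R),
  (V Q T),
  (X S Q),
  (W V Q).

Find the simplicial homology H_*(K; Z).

H_0 = Z,  H_1 = Z^2,  H_2 = Z.

We work with the vertex ordering P < Q < R < S < T < U < V < W < X. The simplices of K, each written with vertices in increasing order, are:

  0-simplices (9): P, Q, R, S, T, U, V, W, X
  1-simplices (27): PR, PS, PT, PV, PW, PX, QR, QS, QT, QV, QW, QX, RS, RT, RU, RW, SU, SV, SX, TU, TV, TX, UV, UW, UX, VW, WX
  2-simplices (18): PRS, PRW, PSV, PTV, PTX, PWX, QRS, QRT, QSX, QTV, QVW, QWX, RTU, RUW, SUV, SUX, TUX, UVW

Hence C_0 ≅ Z^9, C_1 ≅ Z^27, C_2 ≅ Z^18.

Boundary ∂_1: C_1 → C_0 is given by ∂[p,q] = [q] − [p]. For instance
  ∂PR = R − P.
This gives a 9×27 integer matrix of rank 8; reducing to Smith normal form yields diagonal entries (1,1,1,1,1,1,1,1).

The boundary map ∂_2: C_2 → C_1 sends each 2-simplex [p,q,r] to [q,r] − [p,r] + [p,q]. For instance
  ∂RTU = TU − RU + RT,
  ∂SUV = UV − SV + SU.
As a 27×18 matrix over Z this has rank 17, with invariant factors (1,1,1,1,1,1,1,1,1,1,1,1,1,1,1,1,1).

Now H_k = ker ∂_k / im ∂_{k+1}, so:

  H_0: rank C_0 − rank ∂_1 = 9 − 8 = 1, and the invariant factors of ∂_1 are all 1, so H_0 ≅ Z.
  H_1: rank ker ∂_1 − rank ∂_2 = (27 − 8) − 17 = 2, and the invariant factors of ∂_2 are all 1, so H_1 ≅ Z^2.
  H_2: rank ker ∂_2 − rank ∂_3 = (18 − 17) − 0 = 1, and there is no ∂_3, so H_2 ≅ Z.

As a check, the Euler characteristic is 9 − 27 + 18 = 0, which agrees with 1 − 2 + 1 = 0.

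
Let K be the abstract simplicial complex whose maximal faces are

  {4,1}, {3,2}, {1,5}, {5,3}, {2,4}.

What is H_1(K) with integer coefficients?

Order the vertices as 1 < 2 < 3 < 4 < 5. Listing each simplex with vertices in this order, K has dimension 1 with simplices:

  0-simplices (5): [1], [2], [3], [4], [5]
  1-simplices (5): [1,4], [1,5], [2,3], [2,4], [3,5]

giving chain groups C_0 ≅ Z^5, C_1 ≅ Z^5.

∂_1: C_1 → C_0 sends each edge [p,q] (with p < q) to q − p. For instance
  ∂[1,4] = [4] − [1].
The 5×5 boundary matrix has rank 4 and Smith normal form diag(1,1,1,1).

From H_k ≅ ker(∂_k) / im(∂_{k+1}) we obtain:

  H_1: rank ker ∂_1 − rank ∂_2 = (5 − 4) − 0 = 1, and there is no ∂_2, so H_1 = Z.

H_1 = Z.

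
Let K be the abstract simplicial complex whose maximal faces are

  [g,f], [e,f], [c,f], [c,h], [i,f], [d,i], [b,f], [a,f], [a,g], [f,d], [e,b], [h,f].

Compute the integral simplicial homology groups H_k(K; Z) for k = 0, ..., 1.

We work with the vertex ordering a < b < c < d < e < f < g < h < i. The simplices of K, each written with vertices in increasing order, are:

  0-simplices (9): a, b, c, d, e, f, g, h, i
  1-simplices (12): af, ag, be, bf, cf, ch, df, di, ef, fg, fh, fi

Hence C_0 ≅ Z^9, C_1 ≅ Z^12.

The boundary map ∂_1: C_1 → C_0 is given by ∂[p,q] = [q] − [p]. For instance
  ∂be = e − b.
The resulting 9×12 matrix has rank 8, and its Smith normal form has invariant factors (1,1,1,1,1,1,1,1).

From H_k ≅ ker(∂_k) / im(∂_{k+1}) we obtain:

  H_0: rank C_0 − rank ∂_1 = 9 − 8 = 1, and the invariant factors of ∂_1 are all 1, so H_0 = Z.
  H_1: rank ker ∂_1 − rank ∂_2 = (12 − 8) − 0 = 4, and there is no ∂_2, so H_1 = Z^4.

H_0 = Z,  H_1 = Z^4.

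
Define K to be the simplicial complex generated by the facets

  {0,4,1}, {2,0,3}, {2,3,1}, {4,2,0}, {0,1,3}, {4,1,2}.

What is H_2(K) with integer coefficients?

H_2 ≅ Z.

Fix the vertex order 0 < 1 < 2 < 3 < 4 and write every simplex with vertices in increasing order. Then dim K = 2 and the simplices of K are:

  0-simplices (5): [0], [1], [2], [3], [4]
  1-simplices (9): [0,1], [0,2], [0,3], [0,4], [1,2], [1,3], [1,4], [2,3], [2,4]
  2-simplices (6): [0,1,3], [0,1,4], [0,2,3], [0,2,4], [1,2,3], [1,2,4]

Hence C_0 ≅ Z^5, C_1 ≅ Z^9, C_2 ≅ Z^6.

The boundary map ∂_1: C_1 → C_0 sends each edge [p,q] (with p < q) to q − p.
The 5×9 boundary matrix has rank 4 and Smith normal form diag(1,1,1,1).

∂_2: C_2 → C_1 sends each 2-simplex [p,q,r] to [q,r] − [p,r] + [p,q]. For instance
  ∂[1,2,4] = [2,4] − [1,4] + [1,2],
  ∂[0,1,4] = [1,4] − [0,4] + [0,1].
As a 9×6 matrix over Z this has rank 5, with invariant factors (1,1,1,1,1).

Reading off H_k = ker ∂_k / im ∂_{k+1}:

  H_2: rank ker ∂_2 − rank ∂_3 = (6 − 5) − 0 = 1, and there is no ∂_3, so H_2 = Z.

(K is a triangulation of the 2-sphere S^2.)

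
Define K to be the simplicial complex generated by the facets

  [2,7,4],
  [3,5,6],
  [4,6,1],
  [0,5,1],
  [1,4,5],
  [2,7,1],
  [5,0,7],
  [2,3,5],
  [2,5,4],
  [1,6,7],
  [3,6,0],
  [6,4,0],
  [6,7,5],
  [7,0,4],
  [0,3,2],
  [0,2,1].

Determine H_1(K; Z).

We work with the vertex ordering 0 < 1 < 2 < 3 < 4 < 5 < 6 < 7. The simplices of K, each written with vertices in increasing order, are:

  0-simplices (8): [0], [1], [2], [3], [4], [5], [6], [7]
  1-simplices (24): (24 of them)
  2-simplices (16): [0,1,2], [0,1,5], [0,2,3], [0,3,6], [0,4,6], [0,4,7], [0,5,7], [1,2,7], [1,4,5], [1,4,6], [1,6,7], [2,3,5], [2,4,5], [2,4,7], [3,5,6], [5,6,7]

Hence C_0 ≅ Z^8, C_1 ≅ Z^24, C_2 ≅ Z^16.

Boundary ∂_1: C_1 → C_0 is given by ∂[p,q] = [q] − [p]. For instance
  ∂[6,7] = [7] − [6].
The 8×24 boundary matrix has rank 7 and Smith normal form diag(1,1,1,1,1,1,1).

Boundary ∂_2: C_2 → C_1 sends each 2-simplex [p,q,r] to [q,r] − [p,r] + [p,q]. For instance
  ∂[1,6,7] = [6,7] − [1,7] + [1,6],
  ∂[0,4,6] = [4,6] − [0,6] + [0,4].
As a 24×16 matrix over Z this has rank 15, with invariant factors (1,1,1,1,1,1,1,1,1,1,1,1,1,1,1).

Reading off H_k = ker ∂_k / im ∂_{k+1}:

  H_1: rank ker ∂_1 − rank ∂_2 = (24 − 7) − 15 = 2, and the invariant factors of ∂_2 are all 1, so H_1 ≅ Z^2.

H_1 ≅ Z^2.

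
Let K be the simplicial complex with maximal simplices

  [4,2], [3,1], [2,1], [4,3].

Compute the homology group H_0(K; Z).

Take the total order 1 < 2 < 3 < 4 on the vertex set. Then K (dimension 1) consists of the simplices:

  0-simplices (4): [1], [2], [3], [4]
  1-simplices (4): [1,2], [1,3], [2,4], [3,4]

so the chain groups are C_0 ≅ Z^4, C_1 ≅ Z^4.

∂_1: C_1 → C_0 sends each edge [p,q] (with p < q) to q − p. For instance
  ∂[1,2] = [2] − [1].
This gives a 4×4 integer matrix of rank 3; reducing to Smith normal form yields diagonal entries (1,1,1).

From H_k ≅ ker(∂_k) / im(∂_{k+1}) we obtain:

  H_0: rank C_0 − rank ∂_1 = 4 − 3 = 1, and the invariant factors of ∂_1 are all 1, so H_0 ≅ Z.

(K is a triangulation of the circle S^1.)

H_0 ≅ Z.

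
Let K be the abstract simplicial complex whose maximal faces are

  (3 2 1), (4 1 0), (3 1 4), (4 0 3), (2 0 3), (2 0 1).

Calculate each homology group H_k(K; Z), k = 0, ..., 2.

H_0 ≅ Z,  H_1 = 0,  H_2 ≅ Z.

Order the vertices as 0 < 1 < 2 < 3 < 4. Listing each simplex with vertices in this order, K has dimension 2 with simplices:

  0-simplices (5): [0], [1], [2], [3], [4]
  1-simplices (9): [0,1], [0,2], [0,3], [0,4], [1,2], [1,3], [1,4], [2,3], [3,4]
  2-simplices (6): [0,1,2], [0,1,4], [0,2,3], [0,3,4], [1,2,3], [1,3,4]

giving chain groups C_0 ≅ Z^5, C_1 ≅ Z^9, C_2 ≅ Z^6.

Boundary ∂_1: C_1 → C_0 sends each edge [p,q] (with p < q) to q − p. For instance
  ∂[0,4] = [4] − [0].
The 5×9 boundary matrix has rank 4 and Smith normal form diag(1,1,1,1).

Boundary ∂_2: C_2 → C_1 acts by ∂[p,q,r] = [q,r] − [p,r] + [p,q]. For instance
  ∂[0,2,3] = [2,3] − [0,3] + [0,2],
  ∂[0,1,2] = [1,2] − [0,2] + [0,1].
As a 9×6 matrix over Z this has rank 5, with invariant factors (1,1,1,1,1).

Now H_k = ker ∂_k / im ∂_{k+1}, so:

  H_0: rank C_0 − rank ∂_1 = 5 − 4 = 1, and the invariant factors of ∂_1 are all 1, so H_0 = Z.
  H_1: rank ker ∂_1 − rank ∂_2 = (9 − 4) − 5 = 0, and the invariant factors of ∂_2 are all 1, so H_1 = 0.
  H_2: rank ker ∂_2 − rank ∂_3 = (6 − 5) − 0 = 1, and there is no ∂_3, so H_2 = Z.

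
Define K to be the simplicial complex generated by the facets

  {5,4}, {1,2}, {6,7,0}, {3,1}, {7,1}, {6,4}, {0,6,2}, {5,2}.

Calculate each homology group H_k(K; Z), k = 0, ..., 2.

H_0 = Z,  H_1 = Z^2,  H_2 = 0.

Take the total order 0 < 1 < 2 < 3 < 4 < 5 < 6 < 7 on the vertex set. Then K (dimension 2) consists of the simplices:

  0-simplices (8): [0], [1], [2], [3], [4], [5], [6], [7]
  1-simplices (11): [0,2], [0,6], [0,7], [1,2], [1,3], [1,7], [2,5], [2,6], [4,5], [4,6], [6,7]
  2-simplices (2): [0,2,6], [0,6,7]

so the chain groups are C_0 ≅ Z^8, C_1 ≅ Z^11, C_2 ≅ Z^2.

∂_1: C_1 → C_0 is given by ∂[p,q] = [q] − [p]. For instance
  ∂[0,2] = [2] − [0].
This gives a 8×11 integer matrix of rank 7; reducing to Smith normal form yields diagonal entries (1,1,1,1,1,1,1).

∂_2: C_2 → C_1 sends each 2-simplex [p,q,r] to [q,r] − [p,r] + [p,q]. For instance
  ∂[0,6,7] = [6,7] − [0,7] + [0,6],
  ∂[0,2,6] = [2,6] − [0,6] + [0,2].
This gives a 11×2 integer matrix of rank 2; reducing to Smith normal form yields diagonal entries (1,1).

Now H_k = ker ∂_k / im ∂_{k+1}, so:

  H_0: rank C_0 − rank ∂_1 = 8 − 7 = 1, and the invariant factors of ∂_1 are all 1, so H_0 ≅ Z.
  H_1: rank ker ∂_1 − rank ∂_2 = (11 − 7) − 2 = 2, and the invariant factors of ∂_2 are all 1, so H_1 ≅ Z^2.
  H_2: rank ker ∂_2 − rank ∂_3 = (2 − 2) − 0 = 0, and there is no ∂_3, so H_2 ≅ 0.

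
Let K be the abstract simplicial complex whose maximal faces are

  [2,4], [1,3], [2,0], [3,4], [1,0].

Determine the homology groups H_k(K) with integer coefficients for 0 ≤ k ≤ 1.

K has 5 vertices, 5 edges.
rank ∂_0 = 0, rank ∂_1 = 4 ⇒ b_0 = 5 − 0 − 4 = 1; all invariant factors of ∂_1 are 1 so no torsion. So H_0 = Z.
rank ∂_1 = 4, rank ∂_2 = 0 ⇒ b_1 = 5 − 4 − 0 = 1. So H_1 = Z.

H_0 = Z,  H_1 = Z.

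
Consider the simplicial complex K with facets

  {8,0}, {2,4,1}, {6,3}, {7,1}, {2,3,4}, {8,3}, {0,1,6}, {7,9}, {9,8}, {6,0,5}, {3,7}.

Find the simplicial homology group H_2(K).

Fix the vertex order 0 < 1 < 2 < 3 < 4 < 5 < 6 < 7 < 8 < 9 and write every simplex with vertices in increasing order. Then dim K = 2 and the simplices of K are:

  0-simplices (10): [0], [1], [2], [3], [4], [5], [6], [7], [8], [9]
  1-simplices (17): [0,1], [0,5], [0,6], [0,8], [1,2], [1,4], [1,6], [1,7], [2,3], [2,4], [3,4], [3,6], [3,7], [3,8], [5,6], [7,9], [8,9]
  2-simplices (4): [0,1,6], [0,5,6], [1,2,4], [2,3,4]

giving chain groups C_0 ≅ Z^10, C_1 ≅ Z^17, C_2 ≅ Z^4.

Boundary ∂_1: C_1 → C_0 sends each edge [p,q] (with p < q) to q − p. For instance
  ∂[3,4] = [4] − [3].
As a 10×17 matrix over Z this has rank 9, with invariant factors (1,1,1,1,1,1,1,1,1).

Boundary ∂_2: C_2 → C_1 acts by ∂[p,q,r] = [q,r] − [p,r] + [p,q]. For instance
  ∂[2,3,4] = [3,4] − [2,4] + [2,3],
  ∂[0,5,6] = [5,6] − [0,6] + [0,5].
This gives a 17×4 integer matrix of rank 4; reducing to Smith normal form yields diagonal entries (1,1,1,1).

Now H_k = ker ∂_k / im ∂_{k+1}, so:

  H_2: rank ker ∂_2 − rank ∂_3 = (4 − 4) − 0 = 0, and there is no ∂_3, so H_2 = 0.

H_2 = 0.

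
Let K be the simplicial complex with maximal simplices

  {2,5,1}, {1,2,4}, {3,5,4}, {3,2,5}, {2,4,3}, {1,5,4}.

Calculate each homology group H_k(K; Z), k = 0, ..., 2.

We work with the vertex ordering 1 < 2 < 3 < 4 < 5. The simplices of K, each written with vertices in increasing order, are:

  0-simplices (5): [1], [2], [3], [4], [5]
  1-simplices (9): [1,2], [1,4], [1,5], [2,3], [2,4], [2,5], [3,4], [3,5], [4,5]
  2-simplices (6): [1,2,4], [1,2,5], [1,4,5], [2,3,4], [2,3,5], [3,4,5]

so the chain groups are C_0 ≅ Z^5, C_1 ≅ Z^9, C_2 ≅ Z^6.

Boundary ∂_1: C_1 → C_0 maps an edge to its endpoints' difference, ∂[p,q] = q − p. For instance
  ∂[4,5] = [5] − [4].
As a 5×9 matrix over Z this has rank 4, with invariant factors (1,1,1,1).

Boundary ∂_2: C_2 → C_1 maps a triangle to the signed sum of its edges. For instance
  ∂[2,3,4] = [3,4] − [2,4] + [2,3],
  ∂[1,2,4] = [2,4] − [1,4] + [1,2].
As a 9×6 matrix over Z this has rank 5, with invariant factors (1,1,1,1,1).

Now H_k = ker ∂_k / im ∂_{k+1}, so:

  H_0: rank C_0 − rank ∂_1 = 5 − 4 = 1, and the invariant factors of ∂_1 are all 1, so H_0 ≅ Z.
  H_1: rank ker ∂_1 − rank ∂_2 = (9 − 4) − 5 = 0, and the invariant factors of ∂_2 are all 1, so H_1 ≅ 0.
  H_2: rank ker ∂_2 − rank ∂_3 = (6 − 5) − 0 = 1, and there is no ∂_3, so H_2 ≅ Z.

H_0 ≅ Z,  H_1 = 0,  H_2 ≅ Z.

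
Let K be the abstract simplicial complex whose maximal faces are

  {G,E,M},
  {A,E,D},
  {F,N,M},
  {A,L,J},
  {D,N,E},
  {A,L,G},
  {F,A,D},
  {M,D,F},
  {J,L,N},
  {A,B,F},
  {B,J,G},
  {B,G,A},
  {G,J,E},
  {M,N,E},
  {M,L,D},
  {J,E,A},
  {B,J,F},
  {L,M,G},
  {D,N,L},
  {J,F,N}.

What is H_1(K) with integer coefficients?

H_1 = Z × Z/2.

Take the total order A < B < D < E < F < G < J < L < M < N on the vertex set. Then K (dimension 2) consists of the simplices:

  0-simplices (10): A, B, D, E, F, G, J, L, M, N
  1-simplices (30): AB, AD, AE, AF, AG, AJ, AL, BF, BG, BJ, DE, DF, DL, DM, DN, EG, EJ, EM, EN, FJ, FM, FN, GJ, GL, GM, JL, JN, LM, LN, MN
  2-simplices (20): ABF, ABG, ADE, ADF, AEJ, AGL, AJL, BFJ, BGJ, DEN, DFM, DLM, DLN, EGJ, EGM, EMN, FJN, FMN, GLM, JLN

so the chain groups are C_0 ≅ Z^10, C_1 ≅ Z^30, C_2 ≅ Z^20.

∂_1: C_1 → C_0 is given by ∂[p,q] = [q] − [p].
As a 10×30 matrix over Z this has rank 9, with invariant factors (1,1,1,1,1,1,1,1,1).

∂_2: C_2 → C_1 acts by ∂[p,q,r] = [q,r] − [p,r] + [p,q]. For instance
  ∂GLM = LM − GM + GL,
  ∂AGL = GL − AL + AG.
The resulting 30×20 matrix has rank 20, and its Smith normal form has invariant factors (1,1,1,1,1,1,1,1,1,1,1,1,1,1,1,1,1,1,1,2).

Now H_k = ker ∂_k / im ∂_{k+1}, so:

  H_1: rank ker ∂_1 − rank ∂_2 = (30 − 9) − 20 = 1, and ∂_2 has invariant factor 2 > 1, so H_1 ≅ Z × Z/2.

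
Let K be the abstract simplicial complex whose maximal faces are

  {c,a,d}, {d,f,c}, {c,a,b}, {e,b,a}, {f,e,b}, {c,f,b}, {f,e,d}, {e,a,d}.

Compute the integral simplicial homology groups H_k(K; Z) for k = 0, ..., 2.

K has 6 vertices, 12 edges, 8 triangles.
rank ∂_0 = 0, rank ∂_1 = 5 ⇒ b_0 = 6 − 0 − 5 = 1; all invariant factors of ∂_1 are 1 so no torsion. So H_0 ≅ Z.
rank ∂_1 = 5, rank ∂_2 = 7 ⇒ b_1 = 12 − 5 − 7 = 0; all invariant factors of ∂_2 are 1 so no torsion. So H_1 ≅ 0.
rank ∂_2 = 7, rank ∂_3 = 0 ⇒ b_2 = 8 − 7 − 0 = 1. So H_2 ≅ Z.

H_0 = Z,  H_1 = 0,  H_2 = Z.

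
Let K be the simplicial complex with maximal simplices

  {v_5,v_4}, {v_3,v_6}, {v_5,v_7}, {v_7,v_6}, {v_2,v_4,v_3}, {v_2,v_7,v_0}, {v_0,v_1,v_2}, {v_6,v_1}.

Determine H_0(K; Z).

H_0 = Z.

Take the total order v_0 < v_1 < v_2 < v_3 < v_4 < v_5 < v_6 < v_7 on the vertex set. Then K (dimension 2) consists of the simplices:

  0-simplices (8): [v_0], [v_1], [v_2], [v_3], [v_4], [v_5], [v_6], [v_7]
  1-simplices (13): [v_0,v_1], [v_0,v_2], [v_0,v_7], [v_1,v_2], [v_1,v_6], [v_2,v_3], [v_2,v_4], [v_2,v_7], [v_3,v_4], [v_3,v_6], [v_4,v_5], [v_5,v_7], [v_6,v_7]
  2-simplices (3): [v_0,v_1,v_2], [v_0,v_2,v_7], [v_2,v_3,v_4]

giving chain groups C_0 ≅ Z^8, C_1 ≅ Z^13, C_2 ≅ Z^3.

Boundary ∂_1: C_1 → C_0 sends each edge [p,q] (with p < q) to q − p.
This gives a 8×13 integer matrix of rank 7; reducing to Smith normal form yields diagonal entries (1,1,1,1,1,1,1).

∂_2: C_2 → C_1 acts by ∂[p,q,r] = [q,r] − [p,r] + [p,q]. For instance
  ∂[v_0,v_1,v_2] = [v_1,v_2] − [v_0,v_2] + [v_0,v_1],
  ∂[v_0,v_2,v_7] = [v_2,v_7] − [v_0,v_7] + [v_0,v_2].
As a 13×3 matrix over Z this has rank 3, with invariant factors (1,1,1).

Reading off H_k = ker ∂_k / im ∂_{k+1}:

  H_0: rank C_0 − rank ∂_1 = 8 − 7 = 1, and the invariant factors of ∂_1 are all 1, so H_0 ≅ Z.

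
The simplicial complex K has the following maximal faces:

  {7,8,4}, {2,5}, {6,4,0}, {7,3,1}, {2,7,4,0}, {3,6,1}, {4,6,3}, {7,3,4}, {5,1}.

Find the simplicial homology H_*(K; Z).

Order the vertices as 0 < 1 < 2 < 3 < 4 < 5 < 6 < 7 < 8. Listing each simplex with vertices in this order, K has dimension 3 with simplices:

  0-simplices (9): [0], [1], [2], [3], [4], [5], [6], [7], [8]
  1-simplices (18): [0,2], [0,4], [0,6], [0,7], [1,3], [1,5], [1,6], [1,7], [2,4], [2,5], [2,7], [3,4], [3,6], [3,7], [4,6], [4,7], [4,8], [7,8]
  2-simplices (10): [0,2,4], [0,2,7], [0,4,6], [0,4,7], [1,3,6], [1,3,7], [2,4,7], [3,4,6], [3,4,7], [4,7,8]
  3-simplices (1): [0,2,4,7]

so the chain groups are C_0 ≅ Z^9, C_1 ≅ Z^18, C_2 ≅ Z^10, C_3 ≅ Z^1.

The boundary map ∂_1: C_1 → C_0 sends each edge [p,q] (with p < q) to q − p. For instance
  ∂[0,7] = [7] − [0].
The resulting 9×18 matrix has rank 8, and its Smith normal form has invariant factors (1,1,1,1,1,1,1,1).

Boundary ∂_2: C_2 → C_1 maps a triangle to the signed sum of its edges. For instance
  ∂[0,4,6] = [4,6] − [0,6] + [0,4],
  ∂[3,4,6] = [4,6] − [3,6] + [3,4].
This gives a 18×10 integer matrix of rank 9; reducing to Smith normal form yields diagonal entries (1,1,1,1,1,1,1,1,1).

Boundary ∂_3: C_3 → C_2 sends each 3-simplex σ to the alternating sum Σ_i (−1)^i (σ with its i-th vertex removed). For instance
  ∂[0,2,4,7] = [2,4,7] − [0,4,7] + [0,2,7] − [0,2,4].
The 10×1 boundary matrix has rank 1 and Smith normal form diag(1).

Reading off H_k = ker ∂_k / im ∂_{k+1}:

  H_0: rank C_0 − rank ∂_1 = 9 − 8 = 1, and the invariant factors of ∂_1 are all 1, so H_0 ≅ Z.
  H_1: rank ker ∂_1 − rank ∂_2 = (18 − 8) − 9 = 1, and the invariant factors of ∂_2 are all 1, so H_1 ≅ Z.
  H_2: rank ker ∂_2 − rank ∂_3 = (10 − 9) − 1 = 0, and the invariant factors of ∂_3 are all 1, so H_2 ≅ 0.
  H_3: rank ker ∂_3 − rank ∂_4 = (1 − 1) − 0 = 0, and there is no ∂_4, so H_3 ≅ 0.

H_0 = Z,  H_1 = Z,  H_2 = 0,  H_3 = 0.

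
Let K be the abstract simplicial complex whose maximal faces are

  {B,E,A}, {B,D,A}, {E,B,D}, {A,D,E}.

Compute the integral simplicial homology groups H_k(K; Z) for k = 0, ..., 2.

H_0 ≅ Z,  H_1 = 0,  H_2 ≅ Z.

Order the vertices as A < B < D < E. Listing each simplex with vertices in this order, K has dimension 2 with simplices:

  0-simplices (4): A, B, D, E
  1-simplices (6): AB, AD, AE, BD, BE, DE
  2-simplices (4): ABD, ABE, ADE, BDE

Hence C_0 ≅ Z^4, C_1 ≅ Z^6, C_2 ≅ Z^4.

The boundary map ∂_1: C_1 → C_0 sends each edge [p,q] (with p < q) to q − p. For instance
  ∂BE = E − B.
The 4×6 boundary matrix has rank 3 and Smith normal form diag(1,1,1).

Boundary ∂_2: C_2 → C_1 acts by ∂[p,q,r] = [q,r] − [p,r] + [p,q]. For instance
  ∂ADE = DE − AE + AD,
  ∂ABD = BD − AD + AB.
The 6×4 boundary matrix has rank 3 and Smith normal form diag(1,1,1).

Reading off H_k = ker ∂_k / im ∂_{k+1}:

  H_0: rank C_0 − rank ∂_1 = 4 − 3 = 1, and the invariant factors of ∂_1 are all 1, so H_0 = Z.
  H_1: rank ker ∂_1 − rank ∂_2 = (6 − 3) − 3 = 0, and the invariant factors of ∂_2 are all 1, so H_1 = 0.
  H_2: rank ker ∂_2 − rank ∂_3 = (4 − 3) − 0 = 1, and there is no ∂_3, so H_2 = Z.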